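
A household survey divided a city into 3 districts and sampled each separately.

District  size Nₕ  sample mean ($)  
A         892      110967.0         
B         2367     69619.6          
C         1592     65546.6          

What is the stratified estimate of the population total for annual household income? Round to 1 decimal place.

Population total = Σ Nₕ·x̄ₕ (each stratum's size times its mean).
892·110967.0 + 2367·69619.6 + 1592·65546.6 = 98982564 + 164789593.2 + 104350187.2 = 368122344.4.

368122344.4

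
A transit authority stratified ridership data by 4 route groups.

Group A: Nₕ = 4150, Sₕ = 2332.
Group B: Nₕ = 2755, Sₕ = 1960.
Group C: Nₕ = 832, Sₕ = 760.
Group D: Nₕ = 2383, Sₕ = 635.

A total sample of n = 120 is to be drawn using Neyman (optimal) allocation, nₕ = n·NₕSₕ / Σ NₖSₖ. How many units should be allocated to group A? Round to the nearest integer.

A: NₕSₕ = 4150·2332 = 9677800
B: NₕSₕ = 2755·1960 = 5399800
C: NₕSₕ = 832·760 = 632320
D: NₕSₕ = 2383·635 = 1513205
Σ NₕSₕ = 17223125.
n_A = 120·9677800/17223125 = 67.429... → 67.

67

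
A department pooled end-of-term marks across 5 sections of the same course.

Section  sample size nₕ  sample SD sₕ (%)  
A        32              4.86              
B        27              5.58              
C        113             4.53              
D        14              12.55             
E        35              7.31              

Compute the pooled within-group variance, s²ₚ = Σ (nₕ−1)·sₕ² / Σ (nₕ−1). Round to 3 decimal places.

35.669

Degrees of freedom: 31 + 26 + 112 + 13 + 34 = 216.
Σ(nₕ−1)sₕ² = 31·23.6196 + 26·31.1364 + 112·20.5209 + 13·157.5025 + 34·53.4361 = 7704.4547.
s²ₚ = 7704.4547 / 216 = 35.66877... → 35.669.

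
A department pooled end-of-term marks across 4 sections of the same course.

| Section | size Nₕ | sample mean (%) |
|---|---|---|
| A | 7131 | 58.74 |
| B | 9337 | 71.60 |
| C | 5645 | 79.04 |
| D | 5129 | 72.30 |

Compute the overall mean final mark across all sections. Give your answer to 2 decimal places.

N = 7131 + 9337 + 5645 + 5129 = 27242.
Overall mean = Σ (Nₕ/N)·x̄ₕ — weight by population share, not a simple average.
Σ Nₕx̄ₕ = 7131·58.74 + 9337·71.60 + 5645·79.04 + 5129·72.30 = 418874.94 + 668529.2 + 446180.8 + 370826.7 = 1904411.64.
Divide by N: 1904411.64 / 27242 = 69.9072... → 69.91.

69.91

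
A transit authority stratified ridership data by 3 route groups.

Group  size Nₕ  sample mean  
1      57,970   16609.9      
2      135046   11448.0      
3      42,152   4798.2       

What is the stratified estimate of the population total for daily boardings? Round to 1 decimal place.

2711136237.4

1: 57970·16609.9 = 962875903
2: 135046·11448.0 = 1546006608
3: 42152·4798.2 = 202253726.4
τ̂ = Σ Nₕx̄ₕ = 2711136237.4.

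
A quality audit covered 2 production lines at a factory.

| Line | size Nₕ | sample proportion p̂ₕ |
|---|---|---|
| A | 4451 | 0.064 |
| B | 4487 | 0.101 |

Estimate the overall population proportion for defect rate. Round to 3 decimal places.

0.083

N = 4451 + 4487 = 8938.
Overall proportion = Σ (Nₕ/N)·p̂ₕ.
Σ Nₕp̂ₕ = 284.864 + 453.187 = 738.051.
738.051 / 8938 = 0.08257... → 0.083.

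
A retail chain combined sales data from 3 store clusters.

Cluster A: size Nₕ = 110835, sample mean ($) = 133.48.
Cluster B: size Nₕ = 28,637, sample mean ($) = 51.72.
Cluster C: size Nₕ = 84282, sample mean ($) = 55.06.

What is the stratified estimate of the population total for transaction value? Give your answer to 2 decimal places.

20915928.36

Estimate total by summing Nₕ·x̄ₕ over strata.
110835·133.48 + 28637·51.72 + 84282·55.06 = 14794255.8 + 1481105.64 + 4640566.92 = 20915928.36.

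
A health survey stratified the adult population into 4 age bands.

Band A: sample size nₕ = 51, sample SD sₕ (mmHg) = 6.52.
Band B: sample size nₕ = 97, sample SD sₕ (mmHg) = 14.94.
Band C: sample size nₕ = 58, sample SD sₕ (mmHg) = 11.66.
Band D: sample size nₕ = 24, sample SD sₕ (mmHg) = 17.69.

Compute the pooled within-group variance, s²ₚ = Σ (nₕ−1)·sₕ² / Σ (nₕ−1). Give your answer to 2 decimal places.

Degrees of freedom: 50 + 96 + 57 + 23 = 226.
Σ(nₕ−1)sₕ² = 50·42.5104 + 96·223.2036 + 57·135.9556 + 23·312.9361 = 38500.0651.
s²ₚ = 38500.0651 / 226 = 170.3543... → 170.35.

170.35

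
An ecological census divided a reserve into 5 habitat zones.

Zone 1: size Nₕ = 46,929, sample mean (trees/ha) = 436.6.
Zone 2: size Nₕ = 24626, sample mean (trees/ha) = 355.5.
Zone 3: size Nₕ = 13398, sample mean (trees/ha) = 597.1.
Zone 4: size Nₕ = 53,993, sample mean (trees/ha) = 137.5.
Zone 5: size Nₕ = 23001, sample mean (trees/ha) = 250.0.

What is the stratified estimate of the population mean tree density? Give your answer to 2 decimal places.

x̄_st = (Σ Nₕx̄ₕ) / (Σ Nₕ) = (46929·436.6 + 24626·355.5 + 13398·597.1 + 53993·137.5 + 23001·250.0) / 161947
= 50417977.7 / 161947 = 311.3239... → 311.32.

311.32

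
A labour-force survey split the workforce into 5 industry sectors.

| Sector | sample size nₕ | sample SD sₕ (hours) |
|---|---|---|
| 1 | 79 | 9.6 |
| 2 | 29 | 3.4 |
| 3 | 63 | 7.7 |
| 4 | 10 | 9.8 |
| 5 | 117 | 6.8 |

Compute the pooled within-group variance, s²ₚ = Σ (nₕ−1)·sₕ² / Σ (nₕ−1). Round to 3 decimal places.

59.441

1: (79−1)·9.6² = 78·92.16 = 7188.48
2: (29−1)·3.4² = 28·11.56 = 323.68
3: (63−1)·7.7² = 62·59.29 = 3675.98
4: (10−1)·9.8² = 9·96.04 = 864.36
5: (117−1)·6.8² = 116·46.24 = 5363.84
Numerator = 17416.34; denominator = Σ(nₕ−1) = 293.
s²ₚ = 17416.34/293 = 59.44143... → 59.441.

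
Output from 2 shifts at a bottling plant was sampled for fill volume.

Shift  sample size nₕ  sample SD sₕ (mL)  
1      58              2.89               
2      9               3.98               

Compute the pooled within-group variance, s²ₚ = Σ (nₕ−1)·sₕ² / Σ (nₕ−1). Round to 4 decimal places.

Degrees of freedom: 57 + 8 = 65.
Σ(nₕ−1)sₕ² = 57·8.3521 + 8·15.8404 = 602.7929.
s²ₚ = 602.7929 / 65 = 9.273737... → 9.2737.

9.2737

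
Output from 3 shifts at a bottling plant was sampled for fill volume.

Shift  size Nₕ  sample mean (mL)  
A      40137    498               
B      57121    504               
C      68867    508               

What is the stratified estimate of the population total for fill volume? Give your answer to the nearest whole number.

83761646

Population total = Σ Nₕ·x̄ₕ (each stratum's size times its mean).
40137·498 + 57121·504 + 68867·508 = 19988226 + 28788984 + 34984436 = 83761646.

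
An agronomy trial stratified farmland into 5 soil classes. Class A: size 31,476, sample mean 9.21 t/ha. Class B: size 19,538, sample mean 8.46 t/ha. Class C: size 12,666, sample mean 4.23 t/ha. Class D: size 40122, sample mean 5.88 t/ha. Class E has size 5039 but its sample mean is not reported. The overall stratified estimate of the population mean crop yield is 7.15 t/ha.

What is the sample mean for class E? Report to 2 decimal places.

N = 31476 + 19538 + 12666 + 40122 + 5039 = 108841.
Overall total = μ·N = 7.15·108841 = 778213.15.
Subtract the known strata: 31476·9.21 + 19538·8.46 + 12666·4.23 + 40122·5.88 = 744679.98.
Remaining total for class E: 778213.15 − 744679.98 = 33533.17.
Divide by its size: 33533.17 / 5039 = 6.6547... → 6.65.

6.65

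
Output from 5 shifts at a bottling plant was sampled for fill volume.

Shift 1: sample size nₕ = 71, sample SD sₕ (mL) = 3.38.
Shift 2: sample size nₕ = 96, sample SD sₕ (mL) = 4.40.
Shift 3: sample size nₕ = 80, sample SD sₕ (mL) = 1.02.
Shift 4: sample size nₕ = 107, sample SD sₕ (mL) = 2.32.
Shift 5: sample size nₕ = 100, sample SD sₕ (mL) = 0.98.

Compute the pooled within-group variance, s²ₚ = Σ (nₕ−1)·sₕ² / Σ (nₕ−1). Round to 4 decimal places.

7.5428

Degrees of freedom: 70 + 95 + 79 + 106 + 99 = 449.
Σ(nₕ−1)sₕ² = 70·11.4244 + 95·19.36 + 79·1.0404 + 106·5.3824 + 99·0.9604 = 3386.7136.
s²ₚ = 3386.7136 / 449 = 7.542792... → 7.5428.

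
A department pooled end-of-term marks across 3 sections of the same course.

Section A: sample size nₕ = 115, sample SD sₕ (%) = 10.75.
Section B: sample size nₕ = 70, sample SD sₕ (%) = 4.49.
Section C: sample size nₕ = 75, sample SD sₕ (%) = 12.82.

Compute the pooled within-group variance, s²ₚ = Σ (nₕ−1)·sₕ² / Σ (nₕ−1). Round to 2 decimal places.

104.00

Degrees of freedom: 114 + 69 + 74 = 257.
Σ(nₕ−1)sₕ² = 114·115.5625 + 69·20.1601 + 74·164.3524 = 26727.2495.
s²ₚ = 26727.2495 / 257 = 103.9971... → 104.00.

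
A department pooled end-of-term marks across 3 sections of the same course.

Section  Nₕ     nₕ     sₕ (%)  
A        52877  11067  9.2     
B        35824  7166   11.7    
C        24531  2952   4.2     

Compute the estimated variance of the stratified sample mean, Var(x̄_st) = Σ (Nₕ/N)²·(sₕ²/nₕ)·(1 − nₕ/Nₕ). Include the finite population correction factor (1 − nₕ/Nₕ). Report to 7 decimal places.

N = 113232. Term for each stratum: Wₕ²sₕ²/nₕ·(1−nₕ/Nₕ).
Var(x̄_st) = 0.0013187254 + 0.0015295952 + 0.0002467121 = 0.0030950327 → 0.0030950.

0.0030950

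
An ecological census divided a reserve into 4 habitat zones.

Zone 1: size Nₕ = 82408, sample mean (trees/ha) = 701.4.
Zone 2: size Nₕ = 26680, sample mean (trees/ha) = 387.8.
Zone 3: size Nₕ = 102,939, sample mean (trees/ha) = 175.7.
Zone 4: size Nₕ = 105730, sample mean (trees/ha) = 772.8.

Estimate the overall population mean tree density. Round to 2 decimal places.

x̄_st = (Σ Nₕx̄ₕ) / (Σ Nₕ) = (82408·701.4 + 26680·387.8 + 102939·175.7 + 105730·772.8) / 317757
= 167942001.5 / 317757 = 528.5234... → 528.52.

528.52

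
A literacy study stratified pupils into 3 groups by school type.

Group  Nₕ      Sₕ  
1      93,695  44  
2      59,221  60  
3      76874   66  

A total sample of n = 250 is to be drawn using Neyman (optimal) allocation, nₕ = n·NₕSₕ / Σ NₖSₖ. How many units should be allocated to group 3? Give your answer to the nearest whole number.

Σ NₕSₕ = 93695·44 + 59221·60 + 76874·66 = 12749524.
Share for 3: 5073684/12749524 = 0.39795.
n_3 = 250 × 0.39795 = 99.488... → 99.

99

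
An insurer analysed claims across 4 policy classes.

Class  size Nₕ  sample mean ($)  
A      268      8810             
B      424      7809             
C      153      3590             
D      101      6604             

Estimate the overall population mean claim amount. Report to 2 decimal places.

N = 268 + 424 + 153 + 101 = 946.
Overall mean = Σ (Nₕ/N)·x̄ₕ — weight by population share, not a simple average.
Σ Nₕx̄ₕ = 268·8810 + 424·7809 + 153·3590 + 101·6604 = 2361080 + 3311016 + 549270 + 667004 = 6888370.
Divide by N: 6888370 / 946 = 7281.5751... → 7281.58.

7281.58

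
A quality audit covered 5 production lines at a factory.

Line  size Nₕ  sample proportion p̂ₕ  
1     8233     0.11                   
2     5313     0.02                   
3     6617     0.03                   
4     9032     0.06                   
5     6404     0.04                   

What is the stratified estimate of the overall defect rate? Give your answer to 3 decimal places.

0.056

N = 8233 + 5313 + 6617 + 9032 + 6404 = 35599.
Overall proportion = Σ (Nₕ/N)·p̂ₕ.
Σ Nₕp̂ₕ = 905.63 + 106.26 + 198.51 + 541.92 + 256.16 = 2008.48.
2008.48 / 35599 = 0.05642... → 0.056.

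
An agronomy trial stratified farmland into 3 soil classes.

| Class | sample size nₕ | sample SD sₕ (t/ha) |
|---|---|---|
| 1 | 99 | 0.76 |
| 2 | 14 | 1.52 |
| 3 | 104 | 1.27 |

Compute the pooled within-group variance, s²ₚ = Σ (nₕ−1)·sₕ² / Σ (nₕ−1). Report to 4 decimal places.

Degrees of freedom: 98 + 13 + 103 = 214.
Σ(nₕ−1)sₕ² = 98·0.5776 + 13·2.3104 + 103·1.6129 = 252.7687.
s²ₚ = 252.7687 / 214 = 1.181162... → 1.1812.

1.1812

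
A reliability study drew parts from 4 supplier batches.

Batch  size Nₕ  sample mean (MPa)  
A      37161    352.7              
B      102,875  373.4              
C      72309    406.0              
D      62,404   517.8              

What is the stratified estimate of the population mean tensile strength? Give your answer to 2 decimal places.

411.98

N = 274749; weights Wₕ = Nₕ/N = (0.1353, 0.3744, 0.2632, 0.2271).
x̄_st = Σ Wₕ·x̄ₕ = 0.1353·352.7 + 0.3744·373.4 + 0.2632·406.0 + 0.2271·517.8 ≈ 411.9777...
→ 411.98.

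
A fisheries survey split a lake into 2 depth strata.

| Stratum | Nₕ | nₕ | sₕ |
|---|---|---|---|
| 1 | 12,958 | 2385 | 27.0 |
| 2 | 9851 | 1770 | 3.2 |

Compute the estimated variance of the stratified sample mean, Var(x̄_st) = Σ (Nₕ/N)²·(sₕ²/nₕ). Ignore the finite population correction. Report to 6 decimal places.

0.099730

N = 22809; Wₕ = Nₕ/N.
stratum 1: (12958/22809)²·27.0²/2385 = 0.098651253
stratum 2: (9851/22809)²·3.2²/1770 = 0.001079133
Sum = 0.099730386 → 0.099730.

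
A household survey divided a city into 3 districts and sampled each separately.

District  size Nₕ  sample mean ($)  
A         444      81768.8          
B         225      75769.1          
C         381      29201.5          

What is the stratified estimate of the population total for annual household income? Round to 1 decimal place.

64479166.2

A: 444·81768.8 = 36305347.2
B: 225·75769.1 = 17048047.5
C: 381·29201.5 = 11125771.5
τ̂ = Σ Nₕx̄ₕ = 64479166.2.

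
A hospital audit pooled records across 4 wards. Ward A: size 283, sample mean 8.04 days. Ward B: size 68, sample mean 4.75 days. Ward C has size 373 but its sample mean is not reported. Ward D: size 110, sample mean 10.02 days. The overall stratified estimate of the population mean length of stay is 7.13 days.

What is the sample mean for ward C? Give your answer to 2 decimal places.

Σ Nₕx̄ₕ = N·μ, so 373·x̄_C = 834·7.13 − (283·8.04 + 68·4.75 + 110·10.02).
= 5946.42 − 3700.52 = 2245.9.
x̄_C = 2245.9 / 373 = 6.0212... → 6.02.

6.02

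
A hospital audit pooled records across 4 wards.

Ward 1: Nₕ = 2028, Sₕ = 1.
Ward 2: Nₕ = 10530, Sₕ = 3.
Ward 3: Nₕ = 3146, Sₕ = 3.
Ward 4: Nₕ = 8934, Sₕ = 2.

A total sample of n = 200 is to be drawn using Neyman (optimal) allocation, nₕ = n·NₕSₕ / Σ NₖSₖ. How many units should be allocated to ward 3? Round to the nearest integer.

Σ NₕSₕ = 2028·1 + 10530·3 + 3146·3 + 8934·2 = 60924.
Share for 3: 9438/60924 = 0.15491.
n_3 = 200 × 0.15491 = 30.983... → 31.

31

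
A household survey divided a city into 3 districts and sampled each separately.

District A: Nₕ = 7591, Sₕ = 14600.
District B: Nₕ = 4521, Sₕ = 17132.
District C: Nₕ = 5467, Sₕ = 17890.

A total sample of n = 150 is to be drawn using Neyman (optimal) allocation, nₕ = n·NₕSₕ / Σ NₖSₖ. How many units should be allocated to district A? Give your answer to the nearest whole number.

58

Σ NₕSₕ = 7591·14600 + 4521·17132 + 5467·17890 = 286087002.
Share for A: 110828600/286087002 = 0.38739.
n_A = 150 × 0.38739 = 58.109... → 58.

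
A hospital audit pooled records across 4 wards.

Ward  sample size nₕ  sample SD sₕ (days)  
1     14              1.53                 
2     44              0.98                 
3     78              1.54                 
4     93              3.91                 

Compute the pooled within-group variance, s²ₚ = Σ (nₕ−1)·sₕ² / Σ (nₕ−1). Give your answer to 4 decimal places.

1: (14−1)·1.53² = 13·2.3409 = 30.4317
2: (44−1)·0.98² = 43·0.9604 = 41.2972
3: (78−1)·1.54² = 77·2.3716 = 182.6132
4: (93−1)·3.91² = 92·15.2881 = 1406.5052
Numerator = 1660.8473; denominator = Σ(nₕ−1) = 225.
s²ₚ = 1660.8473/225 = 7.381544... → 7.3815.

7.3815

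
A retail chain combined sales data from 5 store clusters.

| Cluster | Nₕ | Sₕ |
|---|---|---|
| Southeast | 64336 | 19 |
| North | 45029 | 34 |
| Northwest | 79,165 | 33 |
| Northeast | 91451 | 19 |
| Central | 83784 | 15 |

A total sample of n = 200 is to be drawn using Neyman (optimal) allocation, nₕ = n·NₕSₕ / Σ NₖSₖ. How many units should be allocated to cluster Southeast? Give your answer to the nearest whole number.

Southeast: NₕSₕ = 64336·19 = 1222384
North: NₕSₕ = 45029·34 = 1530986
Northwest: NₕSₕ = 79165·33 = 2612445
Northeast: NₕSₕ = 91451·19 = 1737569
Central: NₕSₕ = 83784·15 = 1256760
Σ NₕSₕ = 8360144.
n_Southeast = 200·1222384/8360144 = 29.243... → 29.

29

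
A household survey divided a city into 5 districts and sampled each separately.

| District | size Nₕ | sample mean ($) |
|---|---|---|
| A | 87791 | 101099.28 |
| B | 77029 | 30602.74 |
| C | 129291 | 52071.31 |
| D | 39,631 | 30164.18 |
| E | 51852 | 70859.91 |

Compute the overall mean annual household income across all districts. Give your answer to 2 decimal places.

N = 87791 + 77029 + 129291 + 39631 + 51852 = 385594.
The stratified mean weights each stratum mean by its population share Nₕ/N.
Σ Nₕx̄ₕ = 87791·101099.28 + 77029·30602.74 + 129291·52071.31 + 39631·30164.18 + 51852·70859.91 = 8875606890.48 + 2357298459.46 + 6732351741.21 + 1195436617.58 + 3674228053.32 = 22834921762.05.
Divide by N: 22834921762.05 / 385594 = 59220.1169... → 59220.12.

59220.12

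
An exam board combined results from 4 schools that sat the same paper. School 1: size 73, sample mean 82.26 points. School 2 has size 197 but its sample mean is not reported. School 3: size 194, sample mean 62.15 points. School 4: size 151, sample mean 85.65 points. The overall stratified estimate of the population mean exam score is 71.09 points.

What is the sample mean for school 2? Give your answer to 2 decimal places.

Σ Nₕx̄ₕ = N·μ, so 197·x̄_2 = 615·71.09 − (73·82.26 + 194·62.15 + 151·85.65).
= 43720.35 − 30995.23 = 12725.12.
x̄_2 = 12725.12 / 197 = 64.5945... → 64.59.

64.59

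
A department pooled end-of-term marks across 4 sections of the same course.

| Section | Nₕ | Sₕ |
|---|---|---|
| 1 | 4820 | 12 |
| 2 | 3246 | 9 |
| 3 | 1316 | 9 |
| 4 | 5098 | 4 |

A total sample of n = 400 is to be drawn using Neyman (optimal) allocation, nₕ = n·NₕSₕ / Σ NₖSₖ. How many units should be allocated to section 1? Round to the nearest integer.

Σ NₕSₕ = 4820·12 + 3246·9 + 1316·9 + 5098·4 = 119290.
Share for 1: 57840/119290 = 0.48487.
n_1 = 400 × 0.48487 = 193.948... → 194.

194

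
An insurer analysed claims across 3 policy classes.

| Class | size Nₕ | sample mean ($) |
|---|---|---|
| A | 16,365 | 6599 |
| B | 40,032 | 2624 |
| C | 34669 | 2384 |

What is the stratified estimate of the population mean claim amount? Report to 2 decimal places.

3246.96

N = 91066; weights Wₕ = Nₕ/N = (0.1797, 0.4396, 0.3807).
x̄_st = Σ Wₕ·x̄ₕ = 0.1797·6599 + 0.4396·2624 + 0.3807·2384 ≈ 3246.9582...
→ 3246.96.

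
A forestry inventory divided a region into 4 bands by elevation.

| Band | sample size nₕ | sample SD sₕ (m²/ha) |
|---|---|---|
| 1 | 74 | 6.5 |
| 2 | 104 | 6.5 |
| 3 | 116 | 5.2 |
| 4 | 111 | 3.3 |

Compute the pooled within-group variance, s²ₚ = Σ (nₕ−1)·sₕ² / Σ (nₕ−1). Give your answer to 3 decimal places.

Degrees of freedom: 73 + 103 + 115 + 110 = 401.
Σ(nₕ−1)sₕ² = 73·42.25 + 103·42.25 + 115·27.04 + 110·10.89 = 11743.5.
s²ₚ = 11743.5 / 401 = 29.28554... → 29.286.

29.286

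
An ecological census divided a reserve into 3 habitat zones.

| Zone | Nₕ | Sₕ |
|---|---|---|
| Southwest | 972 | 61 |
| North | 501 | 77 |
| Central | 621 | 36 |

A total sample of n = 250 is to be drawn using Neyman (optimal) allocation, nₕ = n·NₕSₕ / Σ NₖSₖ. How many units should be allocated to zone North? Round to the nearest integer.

80

Σ NₕSₕ = 972·61 + 501·77 + 621·36 = 120225.
Share for North: 38577/120225 = 0.32087.
n_North = 250 × 0.32087 = 80.218... → 80.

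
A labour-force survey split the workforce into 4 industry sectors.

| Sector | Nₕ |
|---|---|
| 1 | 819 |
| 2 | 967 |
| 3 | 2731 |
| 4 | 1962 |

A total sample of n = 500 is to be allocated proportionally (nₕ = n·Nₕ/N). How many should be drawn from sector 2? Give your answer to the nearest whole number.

N = 819 + 967 + 2731 + 1962 = 6479.
n_2 = 500·967/6479 = 74.626... → 75.

75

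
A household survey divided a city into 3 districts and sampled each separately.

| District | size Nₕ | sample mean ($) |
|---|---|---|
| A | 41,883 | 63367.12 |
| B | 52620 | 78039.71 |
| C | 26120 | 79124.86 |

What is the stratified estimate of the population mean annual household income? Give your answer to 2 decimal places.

N = 120623; weights Wₕ = Nₕ/N = (0.3472, 0.4362, 0.2165).
x̄_st = Σ Wₕ·x̄ₕ = 0.3472·63367.12 + 0.4362·78039.71 + 0.2165·79124.86 ≈ 73180.0400...
→ 73180.04.

73180.04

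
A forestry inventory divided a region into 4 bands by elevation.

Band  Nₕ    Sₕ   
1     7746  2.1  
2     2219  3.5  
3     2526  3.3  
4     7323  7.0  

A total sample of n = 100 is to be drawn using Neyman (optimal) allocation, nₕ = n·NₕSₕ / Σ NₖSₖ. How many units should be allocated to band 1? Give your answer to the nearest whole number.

19

1: NₕSₕ = 7746·2.1 = 16266.6
2: NₕSₕ = 2219·3.5 = 7766.5
3: NₕSₕ = 2526·3.3 = 8335.8
4: NₕSₕ = 7323·7.0 = 51261
Σ NₕSₕ = 83629.9.
n_1 = 100·16266.6/83629.9 = 19.451... → 19.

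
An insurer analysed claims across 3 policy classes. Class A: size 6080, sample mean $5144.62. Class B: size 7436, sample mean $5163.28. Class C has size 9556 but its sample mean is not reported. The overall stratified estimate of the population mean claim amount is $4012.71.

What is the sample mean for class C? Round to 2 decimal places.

Σ Nₕx̄ₕ = N·μ, so 9556·x̄_C = 23072·4012.71 − (6080·5144.62 + 7436·5163.28).
= 92581245.12 − 69673439.68 = 22907805.44.
x̄_C = 22907805.44 / 9556 = 2397.2170... → 2397.22.

2397.22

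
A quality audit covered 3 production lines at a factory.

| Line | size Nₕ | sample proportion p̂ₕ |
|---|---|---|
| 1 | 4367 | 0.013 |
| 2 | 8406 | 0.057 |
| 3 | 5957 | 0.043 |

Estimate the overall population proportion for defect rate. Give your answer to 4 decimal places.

0.0423

N = 4367 + 8406 + 5957 = 18730.
Overall proportion = Σ (Nₕ/N)·p̂ₕ.
Σ Nₕp̂ₕ = 56.771 + 479.142 + 256.151 = 792.064.
792.064 / 18730 = 0.042289... → 0.0423.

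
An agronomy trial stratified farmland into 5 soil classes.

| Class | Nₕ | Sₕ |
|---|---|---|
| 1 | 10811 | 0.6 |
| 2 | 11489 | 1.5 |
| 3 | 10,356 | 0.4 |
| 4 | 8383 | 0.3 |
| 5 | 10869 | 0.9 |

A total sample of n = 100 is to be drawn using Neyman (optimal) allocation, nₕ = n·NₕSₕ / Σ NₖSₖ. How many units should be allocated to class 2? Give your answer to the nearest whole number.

1: NₕSₕ = 10811·0.6 = 6486.6
2: NₕSₕ = 11489·1.5 = 17233.5
3: NₕSₕ = 10356·0.4 = 4142.4
4: NₕSₕ = 8383·0.3 = 2514.9
5: NₕSₕ = 10869·0.9 = 9782.1
Σ NₕSₕ = 40159.5.
n_2 = 100·17233.5/40159.5 = 42.913... → 43.

43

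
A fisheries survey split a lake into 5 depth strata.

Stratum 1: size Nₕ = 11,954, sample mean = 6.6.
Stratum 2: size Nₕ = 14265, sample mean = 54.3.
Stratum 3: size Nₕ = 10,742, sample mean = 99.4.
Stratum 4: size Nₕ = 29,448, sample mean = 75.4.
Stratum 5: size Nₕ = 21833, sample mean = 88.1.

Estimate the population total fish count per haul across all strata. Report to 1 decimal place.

6065107.2

Estimate total by summing Nₕ·x̄ₕ over strata.
11954·6.6 + 14265·54.3 + 10742·99.4 + 29448·75.4 + 21833·88.1 = 78896.4 + 774589.5 + 1067754.8 + 2220379.2 + 1923487.3 = 6065107.2.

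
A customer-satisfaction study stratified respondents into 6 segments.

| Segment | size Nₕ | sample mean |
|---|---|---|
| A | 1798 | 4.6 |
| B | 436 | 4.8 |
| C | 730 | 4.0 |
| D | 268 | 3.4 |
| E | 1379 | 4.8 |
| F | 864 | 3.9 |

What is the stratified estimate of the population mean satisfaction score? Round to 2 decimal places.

4.42

x̄_st = (Σ Nₕx̄ₕ) / (Σ Nₕ) = (1798·4.6 + 436·4.8 + 730·4.0 + 268·3.4 + 1379·4.8 + 864·3.9) / 5475
= 24183.6 / 5475 = 4.4171... → 4.42.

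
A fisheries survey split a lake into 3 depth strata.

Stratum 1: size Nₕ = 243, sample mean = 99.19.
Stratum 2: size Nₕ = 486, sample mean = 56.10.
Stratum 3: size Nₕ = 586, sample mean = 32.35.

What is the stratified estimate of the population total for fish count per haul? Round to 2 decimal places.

1: 243·99.19 = 24103.17
2: 486·56.10 = 27264.6
3: 586·32.35 = 18957.1
τ̂ = Σ Nₕx̄ₕ = 70324.87.

70324.87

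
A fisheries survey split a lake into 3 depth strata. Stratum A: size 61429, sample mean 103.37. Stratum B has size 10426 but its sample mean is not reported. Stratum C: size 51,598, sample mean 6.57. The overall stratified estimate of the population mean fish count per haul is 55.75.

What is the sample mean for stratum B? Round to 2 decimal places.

N = 61429 + 10426 + 51598 = 123453.
Overall total = μ·N = 55.75·123453 = 6882504.75.
Subtract the known strata: 61429·103.37 + 51598·6.57 = 6688914.59.
Remaining total for stratum B: 6882504.75 − 6688914.59 = 193590.16.
Divide by its size: 193590.16 / 10426 = 18.5680... → 18.57.

18.57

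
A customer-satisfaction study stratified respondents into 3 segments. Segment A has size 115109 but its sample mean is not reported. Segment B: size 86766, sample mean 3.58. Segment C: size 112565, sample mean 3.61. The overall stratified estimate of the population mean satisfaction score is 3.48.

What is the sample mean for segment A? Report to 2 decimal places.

Σ Nₕx̄ₕ = N·μ, so 115109·x̄_A = 314440·3.48 − (86766·3.58 + 112565·3.61).
= 1094251.2 − 716981.93 = 377269.27.
x̄_A = 377269.27 / 115109 = 3.2775... → 3.28.

3.28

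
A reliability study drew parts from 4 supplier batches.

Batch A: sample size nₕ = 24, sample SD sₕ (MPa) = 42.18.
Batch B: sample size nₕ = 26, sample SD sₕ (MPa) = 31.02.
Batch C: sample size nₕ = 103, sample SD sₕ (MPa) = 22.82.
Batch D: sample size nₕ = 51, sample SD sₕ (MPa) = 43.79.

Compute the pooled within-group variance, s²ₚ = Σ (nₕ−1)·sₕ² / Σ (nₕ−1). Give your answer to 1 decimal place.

1069.9

Degrees of freedom: 23 + 25 + 102 + 50 = 200.
Σ(nₕ−1)sₕ² = 23·1779.1524 + 25·962.2404 + 102·520.7524 + 50·1917.5641 = 213971.465.
s²ₚ = 213971.465 / 200 = 1069.857... → 1069.9.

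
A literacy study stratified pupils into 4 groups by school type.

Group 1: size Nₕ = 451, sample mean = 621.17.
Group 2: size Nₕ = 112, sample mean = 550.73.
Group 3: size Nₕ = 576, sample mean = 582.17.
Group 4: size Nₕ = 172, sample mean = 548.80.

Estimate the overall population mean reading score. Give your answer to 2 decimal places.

588.52

N = 451 + 112 + 576 + 172 = 1311.
The stratified mean weights each stratum mean by its population share Nₕ/N.
Σ Nₕx̄ₕ = 451·621.17 + 112·550.73 + 576·582.17 + 172·548.80 = 280147.67 + 61681.76 + 335329.92 + 94393.6 = 771552.95.
Divide by N: 771552.95 / 1311 = 588.5225... → 588.52.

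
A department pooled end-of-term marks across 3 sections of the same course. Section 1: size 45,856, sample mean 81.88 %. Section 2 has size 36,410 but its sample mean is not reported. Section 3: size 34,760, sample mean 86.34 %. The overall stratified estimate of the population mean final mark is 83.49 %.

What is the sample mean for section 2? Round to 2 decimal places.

N = 45856 + 36410 + 34760 = 117026.
Overall total = μ·N = 83.49·117026 = 9770500.74.
Subtract the known strata: 45856·81.88 + 34760·86.34 = 6755867.68.
Remaining total for section 2: 9770500.74 − 6755867.68 = 3014633.06.
Divide by its size: 3014633.06 / 36410 = 82.7968... → 82.80.

82.80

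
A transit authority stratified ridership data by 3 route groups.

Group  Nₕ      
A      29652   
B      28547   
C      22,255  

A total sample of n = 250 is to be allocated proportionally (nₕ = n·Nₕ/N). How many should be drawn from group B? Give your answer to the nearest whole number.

Share of group B = 28547/80454 = 0.35482.
Allocate 250 × 0.35482 = 88.706... → 89.

89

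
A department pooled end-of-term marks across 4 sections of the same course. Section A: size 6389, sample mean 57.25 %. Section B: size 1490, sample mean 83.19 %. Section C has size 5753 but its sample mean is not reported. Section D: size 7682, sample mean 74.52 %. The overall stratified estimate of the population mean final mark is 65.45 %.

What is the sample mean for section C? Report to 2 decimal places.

57.85

Σ Nₕx̄ₕ = N·μ, so 5753·x̄_C = 21314·65.45 − (6389·57.25 + 1490·83.19 + 7682·74.52).
= 1395001.3 − 1062185.99 = 332815.31.
x̄_C = 332815.31 / 5753 = 57.8507... → 57.85.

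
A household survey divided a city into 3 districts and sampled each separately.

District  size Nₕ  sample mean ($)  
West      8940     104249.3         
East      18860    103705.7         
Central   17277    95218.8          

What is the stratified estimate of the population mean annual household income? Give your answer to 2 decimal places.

100560.67

x̄_st = (Σ Nₕx̄ₕ) / (Σ Nₕ) = (8940·104249.3 + 18860·103705.7 + 17277·95218.8) / 45077
= 4532973451.6 / 45077 = 100560.6729... → 100560.67.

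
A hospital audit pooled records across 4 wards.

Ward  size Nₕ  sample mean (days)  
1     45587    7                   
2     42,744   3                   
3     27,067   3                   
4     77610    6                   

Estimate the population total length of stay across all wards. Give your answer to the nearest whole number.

1: 45587·7 = 319109
2: 42744·3 = 128232
3: 27067·3 = 81201
4: 77610·6 = 465660
τ̂ = Σ Nₕx̄ₕ = 994202.

994202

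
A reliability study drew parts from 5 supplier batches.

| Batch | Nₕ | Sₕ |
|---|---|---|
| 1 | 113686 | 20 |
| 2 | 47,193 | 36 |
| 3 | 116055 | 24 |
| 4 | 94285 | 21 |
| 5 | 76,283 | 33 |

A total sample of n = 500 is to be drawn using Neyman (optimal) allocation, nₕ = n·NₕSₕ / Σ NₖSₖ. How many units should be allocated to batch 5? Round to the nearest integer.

112

Σ NₕSₕ = 113686·20 + 47193·36 + 116055·24 + 94285·21 + 76283·33 = 11255312.
Share for 5: 2517339/11255312 = 0.22366.
n_5 = 500 × 0.22366 = 111.829... → 112.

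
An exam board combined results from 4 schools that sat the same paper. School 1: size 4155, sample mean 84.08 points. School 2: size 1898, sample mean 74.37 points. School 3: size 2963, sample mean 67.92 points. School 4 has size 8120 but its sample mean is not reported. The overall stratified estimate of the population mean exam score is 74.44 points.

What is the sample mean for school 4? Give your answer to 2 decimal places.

N = 4155 + 1898 + 2963 + 8120 = 17136.
Overall total = μ·N = 74.44·17136 = 1275603.84.
Subtract the known strata: 4155·84.08 + 1898·74.37 + 2963·67.92 = 691753.62.
Remaining total for school 4: 1275603.84 − 691753.62 = 583850.22.
Divide by its size: 583850.22 / 8120 = 71.9027... → 71.90.

71.90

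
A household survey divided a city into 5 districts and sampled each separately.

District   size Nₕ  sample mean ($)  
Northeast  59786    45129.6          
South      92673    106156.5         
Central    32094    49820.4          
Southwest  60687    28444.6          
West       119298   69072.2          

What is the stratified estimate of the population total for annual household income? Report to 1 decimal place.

24101288263.5

Northeast: 59786·45129.6 = 2698118265.6
South: 92673·106156.5 = 9837841324.5
Central: 32094·49820.4 = 1598935917.6
Southwest: 60687·28444.6 = 1726217440.2
West: 119298·69072.2 = 8240175315.6
τ̂ = Σ Nₕx̄ₕ = 24101288263.5.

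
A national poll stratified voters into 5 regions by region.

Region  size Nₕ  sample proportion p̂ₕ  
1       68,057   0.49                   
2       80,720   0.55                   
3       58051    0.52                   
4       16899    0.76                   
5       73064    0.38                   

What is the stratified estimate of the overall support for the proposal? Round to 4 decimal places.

0.5005

Wₕ = Nₕ/N with N = 296791: 0.2293, 0.2720, 0.1956, 0.0569, 0.2462.
p̂_st = 0.2293·0.49 + 0.2720·0.55 + 0.1956·0.52 + 0.0569·0.76 + 0.2462·0.38 ≈ 0.500480... → 0.5005.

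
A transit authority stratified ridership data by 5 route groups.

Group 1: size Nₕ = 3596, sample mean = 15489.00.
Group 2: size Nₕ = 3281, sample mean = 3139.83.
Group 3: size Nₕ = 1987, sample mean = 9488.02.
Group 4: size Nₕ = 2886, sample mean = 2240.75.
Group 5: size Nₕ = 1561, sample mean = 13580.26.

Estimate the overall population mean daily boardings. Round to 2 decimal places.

N = 13311; weights Wₕ = Nₕ/N = (0.2702, 0.2465, 0.1493, 0.2168, 0.1173).
x̄_st = Σ Wₕ·x̄ₕ = 0.2702·15489.00 + 0.2465·3139.83 + 0.1493·9488.02 + 0.2168·2240.75 + 0.1173·13580.26 ≈ 8453.0473...
→ 8453.05.

8453.05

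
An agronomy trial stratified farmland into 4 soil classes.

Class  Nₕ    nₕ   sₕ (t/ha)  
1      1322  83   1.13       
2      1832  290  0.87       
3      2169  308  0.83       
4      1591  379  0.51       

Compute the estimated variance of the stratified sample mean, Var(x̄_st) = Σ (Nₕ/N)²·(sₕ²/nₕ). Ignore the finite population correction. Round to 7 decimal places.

0.0010022

N = 6914; Wₕ = Nₕ/N.
class 1: (1322/6914)²·1.13²/83 = 0.0005624487
class 2: (1832/6914)²·0.87²/290 = 0.0001832452
class 3: (2169/6914)²·0.83²/308 = 0.0002201232
class 4: (1591/6914)²·0.51²/379 = 0.0000363398
Sum = 0.0010021570 → 0.0010022.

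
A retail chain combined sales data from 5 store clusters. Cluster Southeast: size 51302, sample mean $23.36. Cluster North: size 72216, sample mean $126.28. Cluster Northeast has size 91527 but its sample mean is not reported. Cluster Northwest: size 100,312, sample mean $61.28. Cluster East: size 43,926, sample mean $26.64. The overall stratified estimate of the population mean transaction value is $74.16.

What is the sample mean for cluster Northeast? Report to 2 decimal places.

98.43

Σ Nₕx̄ₕ = N·μ, so 91527·x̄_Northeast = 359283·74.16 − (51302·23.36 + 72216·126.28 + 100312·61.28 + 43926·26.64).
= 26644427.28 − 17635159.2 = 9009268.08.
x̄_Northeast = 9009268.08 / 91527 = 98.4329... → 98.43.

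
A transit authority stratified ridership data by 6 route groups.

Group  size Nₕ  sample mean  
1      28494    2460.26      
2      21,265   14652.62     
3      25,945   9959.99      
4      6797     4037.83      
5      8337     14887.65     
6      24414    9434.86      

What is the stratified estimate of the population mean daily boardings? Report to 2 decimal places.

N = 28494 + 21265 + 25945 + 6797 + 8337 + 24414 = 115252.
Weight each subgroup mean by Nₕ/N and sum.
Σ Nₕx̄ₕ = 28494·2460.26 + 21265·14652.62 + 25945·9959.99 + 6797·4037.83 + 8337·14887.65 + 24414·9434.86 = 70102648.44 + 311587964.3 + 258411940.55 + 27445130.51 + 124118338.05 + 230342672.04 = 1022008693.89.
Divide by N: 1022008693.89 / 115252 = 8867.6005... → 8867.60.

8867.60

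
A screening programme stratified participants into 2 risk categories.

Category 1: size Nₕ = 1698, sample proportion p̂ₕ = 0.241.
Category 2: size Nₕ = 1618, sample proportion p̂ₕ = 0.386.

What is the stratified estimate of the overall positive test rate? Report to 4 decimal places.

N = 1698 + 1618 = 3316.
Overall proportion = Σ (Nₕ/N)·p̂ₕ.
Σ Nₕp̂ₕ = 409.218 + 624.548 = 1033.766.
1033.766 / 3316 = 0.311751... → 0.3118.

0.3118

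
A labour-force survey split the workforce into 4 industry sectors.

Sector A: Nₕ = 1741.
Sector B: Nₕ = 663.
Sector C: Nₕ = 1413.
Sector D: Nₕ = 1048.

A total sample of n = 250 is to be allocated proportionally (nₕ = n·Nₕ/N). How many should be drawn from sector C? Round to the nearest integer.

73

Share of sector C = 1413/4865 = 0.29044.
Allocate 250 × 0.29044 = 72.610... → 73.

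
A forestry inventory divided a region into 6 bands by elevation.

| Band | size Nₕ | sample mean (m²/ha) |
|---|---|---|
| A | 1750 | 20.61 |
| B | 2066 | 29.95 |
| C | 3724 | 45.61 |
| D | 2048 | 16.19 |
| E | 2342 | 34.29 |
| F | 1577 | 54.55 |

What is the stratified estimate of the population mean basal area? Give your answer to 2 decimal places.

N = 13507; weights Wₕ = Nₕ/N = (0.1296, 0.1530, 0.2757, 0.1516, 0.1734, 0.1168).
x̄_st = Σ Wₕ·x̄ₕ = 0.1296·20.61 + 0.1530·29.95 + 0.2757·45.61 + 0.1516·16.19 + 0.1734·34.29 + 0.1168·54.55 ≈ 34.5958...
→ 34.60.

34.60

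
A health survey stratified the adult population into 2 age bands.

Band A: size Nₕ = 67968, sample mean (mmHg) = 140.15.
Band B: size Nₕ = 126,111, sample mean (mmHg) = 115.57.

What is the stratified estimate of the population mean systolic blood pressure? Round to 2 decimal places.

124.18

N = 67968 + 126111 = 194079.
The stratified mean weights each stratum mean by its population share Nₕ/N.
Σ Nₕx̄ₕ = 67968·140.15 + 126111·115.57 = 9525715.2 + 14574648.27 = 24100363.47.
Divide by N: 24100363.47 / 194079 = 124.1781... → 124.18.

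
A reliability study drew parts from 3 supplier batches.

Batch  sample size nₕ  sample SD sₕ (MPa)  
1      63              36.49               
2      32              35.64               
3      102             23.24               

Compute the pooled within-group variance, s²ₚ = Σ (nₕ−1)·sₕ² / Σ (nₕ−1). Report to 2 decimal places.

909.69

Degrees of freedom: 62 + 31 + 101 = 194.
Σ(nₕ−1)sₕ² = 62·1331.5201 + 31·1270.2096 + 101·540.0976 = 176480.6014.
s²ₚ = 176480.6014 / 194 = 909.6938... → 909.69.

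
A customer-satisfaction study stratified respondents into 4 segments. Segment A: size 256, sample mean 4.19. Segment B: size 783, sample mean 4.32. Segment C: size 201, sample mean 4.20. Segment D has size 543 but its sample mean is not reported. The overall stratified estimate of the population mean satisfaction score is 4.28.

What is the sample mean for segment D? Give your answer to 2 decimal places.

4.29

Σ Nₕx̄ₕ = N·μ, so 543·x̄_D = 1783·4.28 − (256·4.19 + 783·4.32 + 201·4.20).
= 7631.24 − 5299.4 = 2331.84.
x̄_D = 2331.84 / 543 = 4.2944... → 4.29.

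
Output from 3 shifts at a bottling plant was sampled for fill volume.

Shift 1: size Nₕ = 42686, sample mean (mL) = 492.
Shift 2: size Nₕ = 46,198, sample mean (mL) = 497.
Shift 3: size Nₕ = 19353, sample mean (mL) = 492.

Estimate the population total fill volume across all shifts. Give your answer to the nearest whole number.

53483594

Estimate total by summing Nₕ·x̄ₕ over strata.
42686·492 + 46198·497 + 19353·492 = 21001512 + 22960406 + 9521676 = 53483594.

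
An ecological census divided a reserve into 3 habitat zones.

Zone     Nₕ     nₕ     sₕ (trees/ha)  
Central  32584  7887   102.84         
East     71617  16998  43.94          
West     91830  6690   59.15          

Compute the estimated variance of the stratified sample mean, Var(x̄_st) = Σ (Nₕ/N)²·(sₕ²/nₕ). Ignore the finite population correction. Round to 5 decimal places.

N = 196031; Wₕ = Nₕ/N.
zone Central: (32584/196031)²·102.84²/7887 = 0.03704858
zone East: (71617/196031)²·43.94²/16998 = 0.01516020
zone West: (91830/196031)²·59.15²/6690 = 0.11476330
Sum = 0.16697209 → 0.16697.

0.16697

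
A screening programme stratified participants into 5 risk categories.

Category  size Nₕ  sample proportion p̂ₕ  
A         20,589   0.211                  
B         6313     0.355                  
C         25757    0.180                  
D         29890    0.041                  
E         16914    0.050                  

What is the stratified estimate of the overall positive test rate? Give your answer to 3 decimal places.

0.134

Wₕ = Nₕ/N with N = 99463: 0.2070, 0.0635, 0.2590, 0.3005, 0.1701.
p̂_st = 0.2070·0.211 + 0.0635·0.355 + 0.2590·0.180 + 0.3005·0.041 + 0.1701·0.050 ≈ 0.13365... → 0.134.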